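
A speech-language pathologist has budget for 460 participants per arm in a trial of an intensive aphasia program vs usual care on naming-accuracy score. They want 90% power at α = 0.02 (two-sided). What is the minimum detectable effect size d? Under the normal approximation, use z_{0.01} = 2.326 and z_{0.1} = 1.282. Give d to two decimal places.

For two independent groups of n = 460 each: d_min = (z_{α/2} + z_β)·√(2/n).
z-sum = 2.326 + 1.282 = 3.608.
d_min = 3.608 × √(2/460) = 3.608 × 0.0659 = 0.238.

d_min ≈ 0.24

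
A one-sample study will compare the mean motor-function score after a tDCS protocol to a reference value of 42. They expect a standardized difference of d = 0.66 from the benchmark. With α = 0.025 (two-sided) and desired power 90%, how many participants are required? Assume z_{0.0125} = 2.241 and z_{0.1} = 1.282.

n = 29

For a one-sample test: n = ((z_{α/2} + z_β) / d)².
z_{α/2} + z_β = 2.241 + 1.282 = 3.523.
n = (3.523 / 0.66)² = 5.338² = 28.49.
Round up.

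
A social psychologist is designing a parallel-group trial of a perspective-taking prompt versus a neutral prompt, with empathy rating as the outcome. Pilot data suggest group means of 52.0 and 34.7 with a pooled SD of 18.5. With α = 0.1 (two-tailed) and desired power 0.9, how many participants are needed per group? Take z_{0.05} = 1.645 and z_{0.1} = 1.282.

Cohen's d = |M₁ − M₂| / SD_pooled = |52.0 − 34.7| / 18.5 = 17.3 / 18.5 = 0.935.
For two independent groups with equal n: n = 2·((z_{α/2} + z_β) / d)².
z_{α/2} + z_β = 1.645 + 1.282 = 2.927.
n = 2 × (2.927 / 0.935)² = 2 × 3.130² = 2 × 9.80 = 19.6.
Round up to the next whole participant.

n = 20 per group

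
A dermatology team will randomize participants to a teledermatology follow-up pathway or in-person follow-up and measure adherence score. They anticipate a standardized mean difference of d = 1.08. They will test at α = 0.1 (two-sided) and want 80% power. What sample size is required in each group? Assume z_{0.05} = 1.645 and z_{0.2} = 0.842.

For two independent groups with equal n: n = 2·((z_{α/2} + z_β) / d)².
z_{α/2} + z_β = 1.645 + 0.842 = 2.487.
n = 2 × (2.487 / 1.08)² = 2 × 2.303² = 2 × 5.30 = 10.6.
Round up to the next whole participant.

n = 11 per group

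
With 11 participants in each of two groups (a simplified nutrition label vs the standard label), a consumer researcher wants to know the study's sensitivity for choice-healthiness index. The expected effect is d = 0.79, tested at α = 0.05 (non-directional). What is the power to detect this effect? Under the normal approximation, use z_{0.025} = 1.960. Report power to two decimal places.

power ≈ 0.46

For two equal groups, power = Φ(d·√(n/2) − z_{α/2}).
d·√(n/2) = 0.79 × √(11/2) = 0.79 × 2.345 = 1.853.
z_β = 1.853 − 1.960 = -0.107.
Power = Φ(-0.107) = 0.457.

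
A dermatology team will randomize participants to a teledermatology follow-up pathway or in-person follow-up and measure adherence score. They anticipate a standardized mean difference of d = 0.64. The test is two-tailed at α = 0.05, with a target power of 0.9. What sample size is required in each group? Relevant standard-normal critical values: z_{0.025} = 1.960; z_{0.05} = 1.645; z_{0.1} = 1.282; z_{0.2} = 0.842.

n = 52 per group

For two independent groups with equal n: n = 2·((z_{α/2} + z_β) / d)².
z_{α/2} + z_β = 1.960 + 1.282 = 3.242.
n = 2 × (3.242 / 0.64)² = 2 × 5.066² = 2 × 25.66 = 51.3.
Round up to the next whole participant.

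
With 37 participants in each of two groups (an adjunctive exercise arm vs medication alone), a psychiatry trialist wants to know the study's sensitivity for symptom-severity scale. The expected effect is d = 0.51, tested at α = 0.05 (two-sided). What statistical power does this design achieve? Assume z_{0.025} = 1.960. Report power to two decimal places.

For two equal groups, power = Φ(d·√(n/2) − z_{α/2}).
d·√(n/2) = 0.51 × √(37/2) = 0.51 × 4.301 = 2.194.
z_β = 2.194 − 1.960 = 0.234.
Power = Φ(0.234) = 0.592.

power ≈ 0.59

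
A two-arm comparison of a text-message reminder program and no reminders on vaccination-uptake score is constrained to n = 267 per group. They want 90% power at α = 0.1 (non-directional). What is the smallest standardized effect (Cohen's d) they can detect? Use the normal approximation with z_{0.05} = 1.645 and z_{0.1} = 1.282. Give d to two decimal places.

d_min ≈ 0.25

For two independent groups of n = 267 each: d_min = (z_{α/2} + z_β)·√(2/n).
z-sum = 1.645 + 1.282 = 2.927.
d_min = 2.927 × √(2/267) = 2.927 × 0.0865 = 0.253.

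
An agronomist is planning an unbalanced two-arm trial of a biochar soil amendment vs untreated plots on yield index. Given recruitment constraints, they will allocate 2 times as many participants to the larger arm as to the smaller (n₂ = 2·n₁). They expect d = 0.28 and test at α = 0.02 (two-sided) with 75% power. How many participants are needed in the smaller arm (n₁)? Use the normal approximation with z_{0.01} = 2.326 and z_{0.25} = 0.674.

n₁ = 173

With allocation ratio k = n₂/n₁ = 2, Var(x̄₁−x̄₂) = σ²(1/n₁ + 1/(k·n₁)) = σ²·(k+1)/(k·n₁).
So n₁ = (1 + 1/k)·((z_{α/2} + z_β)/d)² = 1.500 × (3.000/0.28)².
n₁ = 1.500 × 114.80 = 172.2.
Round up: n₁ = 173, giving n₂ = 2 × 173 = 346.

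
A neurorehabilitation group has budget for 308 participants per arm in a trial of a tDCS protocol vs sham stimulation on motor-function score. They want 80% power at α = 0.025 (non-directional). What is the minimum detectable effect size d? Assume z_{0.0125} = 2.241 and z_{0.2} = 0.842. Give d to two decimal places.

For two independent groups of n = 308 each: d_min = (z_{α/2} + z_β)·√(2/n).
z-sum = 2.241 + 0.842 = 3.083.
d_min = 3.083 × √(2/308) = 3.083 × 0.0806 = 0.248.

d_min ≈ 0.25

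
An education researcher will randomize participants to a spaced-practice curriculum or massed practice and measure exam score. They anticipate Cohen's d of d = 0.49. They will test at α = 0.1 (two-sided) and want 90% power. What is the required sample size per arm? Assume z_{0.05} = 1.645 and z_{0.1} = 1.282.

n = 72 per group

For two independent groups with equal n: n = 2·((z_{α/2} + z_β) / d)².
z_{α/2} + z_β = 1.645 + 1.282 = 2.927.
n = 2 × (2.927 / 0.49)² = 2 × 5.973² = 2 × 35.68 = 71.4.
Round up to the next whole participant.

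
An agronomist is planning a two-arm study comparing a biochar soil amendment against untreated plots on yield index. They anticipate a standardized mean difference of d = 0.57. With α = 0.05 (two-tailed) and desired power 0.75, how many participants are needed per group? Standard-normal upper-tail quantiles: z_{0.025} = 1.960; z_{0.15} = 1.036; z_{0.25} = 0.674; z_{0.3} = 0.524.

n = 43 per group

For two independent groups with equal n: n = 2·((z_{α/2} + z_β) / d)².
z_{α/2} + z_β = 1.960 + 0.674 = 2.634.
n = 2 × (2.634 / 0.57)² = 2 × 4.621² = 2 × 21.35 = 42.7.
Round up to the next whole participant.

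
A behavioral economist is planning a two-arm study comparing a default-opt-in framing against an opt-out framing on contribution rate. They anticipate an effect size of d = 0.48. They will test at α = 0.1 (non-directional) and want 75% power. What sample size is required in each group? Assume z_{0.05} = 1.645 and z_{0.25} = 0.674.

n = 47 per group

For two independent groups with equal n: n = 2·((z_{α/2} + z_β) / d)².
z_{α/2} + z_β = 1.645 + 0.674 = 2.319.
n = 2 × (2.319 / 0.48)² = 2 × 4.831² = 2 × 23.34 = 46.7.
Round up to the next whole participant.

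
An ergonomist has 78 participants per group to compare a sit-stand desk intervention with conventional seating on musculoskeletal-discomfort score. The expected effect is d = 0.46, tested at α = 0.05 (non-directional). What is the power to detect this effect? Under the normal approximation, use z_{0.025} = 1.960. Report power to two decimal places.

power ≈ 0.82

For two equal groups, power = Φ(d·√(n/2) − z_{α/2}).
d·√(n/2) = 0.46 × √(78/2) = 0.46 × 6.245 = 2.873.
z_β = 2.873 − 1.960 = 0.913.
Power = Φ(0.913) = 0.819.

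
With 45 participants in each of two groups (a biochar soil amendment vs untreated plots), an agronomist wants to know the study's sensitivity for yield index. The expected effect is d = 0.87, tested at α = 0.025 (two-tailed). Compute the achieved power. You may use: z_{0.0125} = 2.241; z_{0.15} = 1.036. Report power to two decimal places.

power ≈ 0.97

For two equal groups, power = Φ(d·√(n/2) − z_{α/2}).
d·√(n/2) = 0.87 × √(45/2) = 0.87 × 4.743 = 4.127.
z_β = 4.127 − 2.241 = 1.886.
Power = Φ(1.886) = 0.970.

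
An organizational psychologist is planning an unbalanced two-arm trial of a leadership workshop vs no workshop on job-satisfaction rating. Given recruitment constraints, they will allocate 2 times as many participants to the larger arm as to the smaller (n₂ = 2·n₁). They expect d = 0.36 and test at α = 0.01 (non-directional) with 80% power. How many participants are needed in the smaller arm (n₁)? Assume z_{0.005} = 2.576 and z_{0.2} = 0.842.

With allocation ratio k = n₂/n₁ = 2, Var(x̄₁−x̄₂) = σ²(1/n₁ + 1/(k·n₁)) = σ²·(k+1)/(k·n₁).
So n₁ = (1 + 1/k)·((z_{α/2} + z_β)/d)² = 1.500 × (3.418/0.36)².
n₁ = 1.500 × 90.14 = 135.2.
Round up: n₁ = 136, giving n₂ = 2 × 136 = 272.

n₁ = 136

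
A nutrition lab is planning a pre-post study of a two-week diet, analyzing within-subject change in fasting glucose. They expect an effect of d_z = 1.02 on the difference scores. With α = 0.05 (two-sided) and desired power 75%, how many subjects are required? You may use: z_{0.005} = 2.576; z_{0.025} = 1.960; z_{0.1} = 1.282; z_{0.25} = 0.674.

For a paired (one-sample on differences) test: n = ((z_{α/2} + z_β) / d)².
z_{α/2} + z_β = 1.960 + 0.674 = 2.634.
n = (2.634 / 1.02)² = 2.582² = 6.67.
Round up.

n = 7 pairs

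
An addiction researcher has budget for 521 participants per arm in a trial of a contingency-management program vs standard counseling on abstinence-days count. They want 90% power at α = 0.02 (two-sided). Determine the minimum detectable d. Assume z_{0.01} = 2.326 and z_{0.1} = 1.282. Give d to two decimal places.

d_min ≈ 0.22

For two independent groups of n = 521 each: d_min = (z_{α/2} + z_β)·√(2/n).
z-sum = 2.326 + 1.282 = 3.608.
d_min = 3.608 × √(2/521) = 3.608 × 0.0620 = 0.224.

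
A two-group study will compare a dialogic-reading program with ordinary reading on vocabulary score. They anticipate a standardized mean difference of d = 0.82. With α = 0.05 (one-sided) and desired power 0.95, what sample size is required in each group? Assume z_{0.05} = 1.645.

n = 33 per group

For two independent groups with equal n: n = 2·((z_{α} + z_β) / d)².
z_{α} + z_β = 1.645 + 1.645 = 3.290.
n = 2 × (3.290 / 0.82)² = 2 × 4.012² = 2 × 16.10 = 32.2.
Round up to the next whole participant.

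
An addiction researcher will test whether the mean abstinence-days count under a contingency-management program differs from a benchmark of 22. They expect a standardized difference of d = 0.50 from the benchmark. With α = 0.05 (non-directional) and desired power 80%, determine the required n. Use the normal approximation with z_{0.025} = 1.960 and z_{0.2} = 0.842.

For a one-sample test: n = ((z_{α/2} + z_β) / d)².
z_{α/2} + z_β = 1.960 + 0.842 = 2.802.
n = (2.802 / 0.50)² = 5.604² = 31.40.
Round up.

n = 32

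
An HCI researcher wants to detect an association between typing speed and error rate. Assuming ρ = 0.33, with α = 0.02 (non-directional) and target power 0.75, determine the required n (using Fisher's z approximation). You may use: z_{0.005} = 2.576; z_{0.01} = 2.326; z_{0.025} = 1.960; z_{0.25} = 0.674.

n = 80

Fisher's z: C = ½·ln((1+r)/(1−r)) = ½·ln(1.9851) = 0.3428.
n = ((z_{α/2} + z_β)/C)² + 3.
(2.326 + 0.674) / 0.3428 = 3.000 / 0.3428 = 8.751.
n = 8.751² + 3 = 76.59 + 3 = 79.6.
Round up.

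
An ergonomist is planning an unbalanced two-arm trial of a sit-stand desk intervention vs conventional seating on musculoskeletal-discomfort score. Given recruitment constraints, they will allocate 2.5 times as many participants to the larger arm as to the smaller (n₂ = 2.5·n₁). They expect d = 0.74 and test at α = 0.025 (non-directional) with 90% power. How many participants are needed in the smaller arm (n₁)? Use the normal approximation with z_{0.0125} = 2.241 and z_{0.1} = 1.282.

With allocation ratio k = n₂/n₁ = 2.5, Var(x̄₁−x̄₂) = σ²(1/n₁ + 1/(k·n₁)) = σ²·(k+1)/(k·n₁).
So n₁ = (1 + 1/k)·((z_{α/2} + z_β)/d)² = 1.400 × (3.523/0.74)².
n₁ = 1.400 × 22.67 = 31.7.
Round up: n₁ = 32, giving n₂ = 2.5 × 32 = 80.

n₁ = 32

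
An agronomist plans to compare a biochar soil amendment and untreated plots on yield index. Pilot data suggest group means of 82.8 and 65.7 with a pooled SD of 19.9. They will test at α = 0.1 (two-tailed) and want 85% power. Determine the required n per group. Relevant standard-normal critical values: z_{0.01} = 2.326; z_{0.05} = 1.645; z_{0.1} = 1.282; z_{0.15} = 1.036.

Cohen's d = |M₁ − M₂| / SD_pooled = |82.8 − 65.7| / 19.9 = 17.1 / 19.9 = 0.859.
For two independent groups with equal n: n = 2·((z_{α/2} + z_β) / d)².
z_{α/2} + z_β = 1.645 + 1.036 = 2.681.
n = 2 × (2.681 / 0.859)² = 2 × 3.121² = 2 × 9.74 = 19.5.
Round up to the next whole participant.

n = 20 per group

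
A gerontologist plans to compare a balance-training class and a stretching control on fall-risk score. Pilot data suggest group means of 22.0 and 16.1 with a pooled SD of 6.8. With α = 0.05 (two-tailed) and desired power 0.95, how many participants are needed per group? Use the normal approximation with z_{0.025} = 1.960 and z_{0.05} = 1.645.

n = 35 per group

Cohen's d = |M₁ − M₂| / SD_pooled = |22.0 − 16.1| / 6.8 = 5.9 / 6.8 = 0.868.
For two independent groups with equal n: n = 2·((z_{α/2} + z_β) / d)².
z_{α/2} + z_β = 1.960 + 1.645 = 3.605.
n = 2 × (3.605 / 0.868)² = 2 × 4.153² = 2 × 17.25 = 34.5.
Round up to the next whole participant.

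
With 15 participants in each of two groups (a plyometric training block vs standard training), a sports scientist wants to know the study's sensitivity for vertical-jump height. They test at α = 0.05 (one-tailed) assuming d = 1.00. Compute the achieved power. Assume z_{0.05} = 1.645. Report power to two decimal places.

For two equal groups, power = Φ(d·√(n/2) − z_{α}).
d·√(n/2) = 1.00 × √(15/2) = 1.00 × 2.739 = 2.739.
z_β = 2.739 − 1.645 = 1.094.
Power = Φ(1.094) = 0.863.

power ≈ 0.86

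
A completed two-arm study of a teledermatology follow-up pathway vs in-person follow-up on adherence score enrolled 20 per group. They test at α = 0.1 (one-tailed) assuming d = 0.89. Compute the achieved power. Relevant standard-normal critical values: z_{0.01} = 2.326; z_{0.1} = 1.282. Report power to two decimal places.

For two equal groups, power = Φ(d·√(n/2) − z_{α}).
d·√(n/2) = 0.89 × √(20/2) = 0.89 × 3.162 = 2.814.
z_β = 2.814 − 1.282 = 1.532.
Power = Φ(1.532) = 0.937.

power ≈ 0.94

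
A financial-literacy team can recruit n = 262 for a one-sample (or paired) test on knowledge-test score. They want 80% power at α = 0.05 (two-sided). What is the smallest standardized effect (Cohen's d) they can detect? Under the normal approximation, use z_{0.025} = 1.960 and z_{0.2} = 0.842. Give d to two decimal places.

For a single sample (or paired design) of n = 262: d_min = (z_{α/2} + z_β)/√n.
z-sum = 1.960 + 0.842 = 2.802.
d_min = 2.802 / √262 = 2.802 / 16.186 = 0.173.

d_min ≈ 0.17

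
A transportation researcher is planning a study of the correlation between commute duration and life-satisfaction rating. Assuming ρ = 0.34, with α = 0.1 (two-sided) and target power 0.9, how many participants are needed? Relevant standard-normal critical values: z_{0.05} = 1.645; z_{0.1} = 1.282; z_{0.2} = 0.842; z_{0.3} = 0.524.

n = 72

Fisher's z: C = ½·ln((1+r)/(1−r)) = ½·ln(2.0303) = 0.3541.
n = ((z_{α/2} + z_β)/C)² + 3.
(1.645 + 1.282) / 0.3541 = 2.927 / 0.3541 = 8.266.
n = 8.266² + 3 = 68.33 + 3 = 71.3.
Round up.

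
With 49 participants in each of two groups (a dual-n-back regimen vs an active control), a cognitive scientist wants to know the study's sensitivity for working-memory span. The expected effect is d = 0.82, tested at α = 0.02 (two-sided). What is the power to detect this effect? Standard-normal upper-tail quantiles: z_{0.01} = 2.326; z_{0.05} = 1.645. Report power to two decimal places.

For two equal groups, power = Φ(d·√(n/2) − z_{α/2}).
d·√(n/2) = 0.82 × √(49/2) = 0.82 × 4.950 = 4.059.
z_β = 4.059 − 2.326 = 1.733.
Power = Φ(1.733) = 0.958.

power ≈ 0.96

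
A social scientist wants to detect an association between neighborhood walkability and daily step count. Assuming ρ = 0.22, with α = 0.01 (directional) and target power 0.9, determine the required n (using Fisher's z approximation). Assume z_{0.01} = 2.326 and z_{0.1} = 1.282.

n = 264

Fisher's z: C = ½·ln((1+r)/(1−r)) = ½·ln(1.5641) = 0.2237.
n = ((z_{α} + z_β)/C)² + 3.
(2.326 + 1.282) / 0.2237 = 3.608 / 0.2237 = 16.129.
n = 16.129² + 3 = 260.14 + 3 = 263.1.
Round up.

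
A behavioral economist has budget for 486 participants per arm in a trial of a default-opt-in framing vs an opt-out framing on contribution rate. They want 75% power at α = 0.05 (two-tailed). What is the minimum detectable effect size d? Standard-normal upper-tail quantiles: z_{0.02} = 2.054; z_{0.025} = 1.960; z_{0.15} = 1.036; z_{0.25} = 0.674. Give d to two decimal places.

For two independent groups of n = 486 each: d_min = (z_{α/2} + z_β)·√(2/n).
z-sum = 1.960 + 0.674 = 2.634.
d_min = 2.634 × √(2/486) = 2.634 × 0.0642 = 0.169.

d_min ≈ 0.17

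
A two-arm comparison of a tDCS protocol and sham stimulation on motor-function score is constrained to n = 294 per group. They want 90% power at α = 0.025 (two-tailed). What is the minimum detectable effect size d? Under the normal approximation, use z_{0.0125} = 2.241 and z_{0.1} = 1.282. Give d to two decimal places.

For two independent groups of n = 294 each: d_min = (z_{α/2} + z_β)·√(2/n).
z-sum = 2.241 + 1.282 = 3.523.
d_min = 3.523 × √(2/294) = 3.523 × 0.0825 = 0.291.

d_min ≈ 0.29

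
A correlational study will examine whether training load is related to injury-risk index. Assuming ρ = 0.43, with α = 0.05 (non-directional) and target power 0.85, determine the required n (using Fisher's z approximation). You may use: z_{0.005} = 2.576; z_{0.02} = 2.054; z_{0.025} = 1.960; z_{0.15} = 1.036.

Fisher's z: C = ½·ln((1+r)/(1−r)) = ½·ln(2.5088) = 0.4599.
n = ((z_{α/2} + z_β)/C)² + 3.
(1.960 + 1.036) / 0.4599 = 2.996 / 0.4599 = 6.514.
n = 6.514² + 3 = 42.44 + 3 = 45.4.
Round up.

n = 46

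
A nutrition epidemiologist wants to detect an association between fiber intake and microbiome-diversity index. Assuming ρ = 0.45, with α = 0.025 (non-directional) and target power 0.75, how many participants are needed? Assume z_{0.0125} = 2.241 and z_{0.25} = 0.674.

Fisher's z: C = ½·ln((1+r)/(1−r)) = ½·ln(2.6364) = 0.4847.
n = ((z_{α/2} + z_β)/C)² + 3.
(2.241 + 0.674) / 0.4847 = 2.915 / 0.4847 = 6.014.
n = 6.014² + 3 = 36.17 + 3 = 39.2.
Round up.

n = 40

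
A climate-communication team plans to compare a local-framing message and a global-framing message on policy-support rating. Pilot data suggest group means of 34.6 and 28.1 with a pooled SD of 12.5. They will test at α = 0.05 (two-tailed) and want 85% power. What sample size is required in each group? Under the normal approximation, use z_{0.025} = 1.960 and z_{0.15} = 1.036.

n = 67 per group

Cohen's d = |M₁ − M₂| / SD_pooled = |34.6 − 28.1| / 12.5 = 6.5 / 12.5 = 0.520.
For two independent groups with equal n: n = 2·((z_{α/2} + z_β) / d)².
z_{α/2} + z_β = 1.960 + 1.036 = 2.996.
n = 2 × (2.996 / 0.520)² = 2 × 5.762² = 2 × 33.20 = 66.4.
Round up to the next whole participant.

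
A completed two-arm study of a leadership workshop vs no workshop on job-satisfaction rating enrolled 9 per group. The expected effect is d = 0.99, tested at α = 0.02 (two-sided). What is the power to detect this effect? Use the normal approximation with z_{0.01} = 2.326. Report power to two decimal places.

power ≈ 0.41

For two equal groups, power = Φ(d·√(n/2) − z_{α/2}).
d·√(n/2) = 0.99 × √(9/2) = 0.99 × 2.121 = 2.100.
z_β = 2.100 − 2.326 = -0.226.
Power = Φ(-0.226) = 0.411.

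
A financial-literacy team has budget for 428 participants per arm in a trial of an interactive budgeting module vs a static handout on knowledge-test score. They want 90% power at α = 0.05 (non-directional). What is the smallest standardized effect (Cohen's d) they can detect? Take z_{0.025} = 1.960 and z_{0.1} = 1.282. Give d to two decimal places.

For two independent groups of n = 428 each: d_min = (z_{α/2} + z_β)·√(2/n).
z-sum = 1.960 + 1.282 = 3.242.
d_min = 3.242 × √(2/428) = 3.242 × 0.0684 = 0.222.

d_min ≈ 0.22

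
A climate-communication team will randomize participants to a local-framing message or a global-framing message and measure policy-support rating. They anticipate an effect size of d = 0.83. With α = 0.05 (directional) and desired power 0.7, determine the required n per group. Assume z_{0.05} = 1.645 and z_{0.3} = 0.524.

n = 14 per group

For two independent groups with equal n: n = 2·((z_{α} + z_β) / d)².
z_{α} + z_β = 1.645 + 0.524 = 2.169.
n = 2 × (2.169 / 0.83)² = 2 × 2.613² = 2 × 6.83 = 13.7.
Round up to the next whole participant.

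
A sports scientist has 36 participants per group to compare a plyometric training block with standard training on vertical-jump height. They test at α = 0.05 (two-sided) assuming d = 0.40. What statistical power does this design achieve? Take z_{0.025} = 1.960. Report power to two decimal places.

power ≈ 0.40

For two equal groups, power = Φ(d·√(n/2) − z_{α/2}).
d·√(n/2) = 0.40 × √(36/2) = 0.40 × 4.243 = 1.697.
z_β = 1.697 − 1.960 = -0.263.
Power = Φ(-0.263) = 0.396.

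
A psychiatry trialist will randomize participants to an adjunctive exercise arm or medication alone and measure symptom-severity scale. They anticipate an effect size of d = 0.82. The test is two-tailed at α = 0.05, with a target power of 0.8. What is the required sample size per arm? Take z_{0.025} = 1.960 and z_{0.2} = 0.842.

n = 24 per group

For two independent groups with equal n: n = 2·((z_{α/2} + z_β) / d)².
z_{α/2} + z_β = 1.960 + 0.842 = 2.802.
n = 2 × (2.802 / 0.82)² = 2 × 3.417² = 2 × 11.68 = 23.4.
Round up to the next whole participant.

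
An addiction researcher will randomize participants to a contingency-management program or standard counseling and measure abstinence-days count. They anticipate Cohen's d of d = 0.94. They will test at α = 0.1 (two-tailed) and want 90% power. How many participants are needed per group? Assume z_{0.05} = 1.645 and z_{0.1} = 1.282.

n = 20 per group

For two independent groups with equal n: n = 2·((z_{α/2} + z_β) / d)².
z_{α/2} + z_β = 1.645 + 1.282 = 2.927.
n = 2 × (2.927 / 0.94)² = 2 × 3.114² = 2 × 9.70 = 19.4.
Round up to the next whole participant.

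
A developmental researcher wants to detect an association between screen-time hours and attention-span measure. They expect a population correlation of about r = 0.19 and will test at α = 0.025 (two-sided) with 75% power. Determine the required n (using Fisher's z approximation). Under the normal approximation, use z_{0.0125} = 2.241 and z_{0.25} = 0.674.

n = 233

Fisher's z: C = ½·ln((1+r)/(1−r)) = ½·ln(1.4691) = 0.1923.
n = ((z_{α/2} + z_β)/C)² + 3.
(2.241 + 0.674) / 0.1923 = 2.915 / 0.1923 = 15.159.
n = 15.159² + 3 = 229.78 + 3 = 232.8.
Round up.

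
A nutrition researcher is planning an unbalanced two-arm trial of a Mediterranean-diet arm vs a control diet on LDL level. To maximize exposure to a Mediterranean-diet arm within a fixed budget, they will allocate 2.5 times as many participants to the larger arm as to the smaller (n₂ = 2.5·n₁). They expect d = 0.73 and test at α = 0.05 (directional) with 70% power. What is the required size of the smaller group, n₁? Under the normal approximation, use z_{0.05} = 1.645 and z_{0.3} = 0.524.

With allocation ratio k = n₂/n₁ = 2.5, Var(x̄₁−x̄₂) = σ²(1/n₁ + 1/(k·n₁)) = σ²·(k+1)/(k·n₁).
So n₁ = (1 + 1/k)·((z_{α} + z_β)/d)² = 1.400 × (2.169/0.73)².
n₁ = 1.400 × 8.83 = 12.4.
Round up: n₁ = 13, giving n₂ = ⌈2.5 × 13⌉ = ⌈32.5⌉ = 33.

n₁ = 13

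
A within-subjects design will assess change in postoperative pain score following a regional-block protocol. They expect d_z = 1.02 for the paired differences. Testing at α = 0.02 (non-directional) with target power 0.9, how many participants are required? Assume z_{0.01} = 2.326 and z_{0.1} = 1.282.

For a paired (one-sample on differences) test: n = ((z_{α/2} + z_β) / d)².
z_{α/2} + z_β = 2.326 + 1.282 = 3.608.
n = (3.608 / 1.02)² = 3.537² = 12.51.
Round up.

n = 13 pairs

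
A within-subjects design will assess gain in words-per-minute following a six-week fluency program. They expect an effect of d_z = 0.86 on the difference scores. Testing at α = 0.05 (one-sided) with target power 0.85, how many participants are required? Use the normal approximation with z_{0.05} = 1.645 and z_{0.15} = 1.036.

n = 10 pairs

For a paired (one-sample on differences) test: n = ((z_{α} + z_β) / d)².
z_{α} + z_β = 1.645 + 1.036 = 2.681.
n = (2.681 / 0.86)² = 3.117² = 9.72.
Round up.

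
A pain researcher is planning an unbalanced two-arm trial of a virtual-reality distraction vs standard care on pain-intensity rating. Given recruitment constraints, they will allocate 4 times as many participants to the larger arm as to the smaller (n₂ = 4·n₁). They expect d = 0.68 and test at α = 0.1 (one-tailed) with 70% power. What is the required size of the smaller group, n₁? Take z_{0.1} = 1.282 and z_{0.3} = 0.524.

n₁ = 9

With allocation ratio k = n₂/n₁ = 4, Var(x̄₁−x̄₂) = σ²(1/n₁ + 1/(k·n₁)) = σ²·(k+1)/(k·n₁).
So n₁ = (1 + 1/k)·((z_{α} + z_β)/d)² = 1.250 × (1.806/0.68)².
n₁ = 1.250 × 7.05 = 8.8.
Round up: n₁ = 9, giving n₂ = 4 × 9 = 36.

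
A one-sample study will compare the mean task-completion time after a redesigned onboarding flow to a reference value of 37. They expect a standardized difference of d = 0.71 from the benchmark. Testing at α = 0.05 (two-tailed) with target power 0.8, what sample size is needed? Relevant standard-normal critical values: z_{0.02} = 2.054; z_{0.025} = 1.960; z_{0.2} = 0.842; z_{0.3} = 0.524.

n = 16

For a one-sample test: n = ((z_{α/2} + z_β) / d)².
z_{α/2} + z_β = 1.960 + 0.842 = 2.802.
n = (2.802 / 0.71)² = 3.946² = 15.57.
Round up.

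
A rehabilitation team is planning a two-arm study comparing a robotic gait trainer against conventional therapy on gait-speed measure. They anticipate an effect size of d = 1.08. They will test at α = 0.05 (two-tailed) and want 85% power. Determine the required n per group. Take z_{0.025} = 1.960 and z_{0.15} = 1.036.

For two independent groups with equal n: n = 2·((z_{α/2} + z_β) / d)².
z_{α/2} + z_β = 1.960 + 1.036 = 2.996.
n = 2 × (2.996 / 1.08)² = 2 × 2.774² = 2 × 7.70 = 15.4.
Round up to the next whole participant.

n = 16 per group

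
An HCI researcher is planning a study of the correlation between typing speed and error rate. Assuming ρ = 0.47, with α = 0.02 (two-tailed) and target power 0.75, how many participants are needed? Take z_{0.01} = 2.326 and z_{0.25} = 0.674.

n = 38

Fisher's z: C = ½·ln((1+r)/(1−r)) = ½·ln(2.7736) = 0.5101.
n = ((z_{α/2} + z_β)/C)² + 3.
(2.326 + 0.674) / 0.5101 = 3.000 / 0.5101 = 5.881.
n = 5.881² + 3 = 34.59 + 3 = 37.6.
Round up.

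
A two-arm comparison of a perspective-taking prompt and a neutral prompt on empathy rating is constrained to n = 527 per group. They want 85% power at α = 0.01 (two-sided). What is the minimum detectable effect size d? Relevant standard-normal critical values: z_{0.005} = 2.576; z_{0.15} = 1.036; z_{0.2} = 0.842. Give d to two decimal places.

d_min ≈ 0.22

For two independent groups of n = 527 each: d_min = (z_{α/2} + z_β)·√(2/n).
z-sum = 2.576 + 1.036 = 3.612.
d_min = 3.612 × √(2/527) = 3.612 × 0.0616 = 0.223.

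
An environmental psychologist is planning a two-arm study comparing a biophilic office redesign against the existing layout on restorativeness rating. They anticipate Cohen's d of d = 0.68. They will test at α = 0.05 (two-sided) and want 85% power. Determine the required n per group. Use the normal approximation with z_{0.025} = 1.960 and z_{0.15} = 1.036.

n = 39 per group

For two independent groups with equal n: n = 2·((z_{α/2} + z_β) / d)².
z_{α/2} + z_β = 1.960 + 1.036 = 2.996.
n = 2 × (2.996 / 0.68)² = 2 × 4.406² = 2 × 19.41 = 38.8.
Round up to the next whole participant.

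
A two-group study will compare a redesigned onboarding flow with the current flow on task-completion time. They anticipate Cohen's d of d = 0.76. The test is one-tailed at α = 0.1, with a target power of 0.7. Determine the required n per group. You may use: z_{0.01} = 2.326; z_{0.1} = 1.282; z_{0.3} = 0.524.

For two independent groups with equal n: n = 2·((z_{α} + z_β) / d)².
z_{α} + z_β = 1.282 + 0.524 = 1.806.
n = 2 × (1.806 / 0.76)² = 2 × 2.376² = 2 × 5.65 = 11.3.
Round up to the next whole participant.

n = 12 per group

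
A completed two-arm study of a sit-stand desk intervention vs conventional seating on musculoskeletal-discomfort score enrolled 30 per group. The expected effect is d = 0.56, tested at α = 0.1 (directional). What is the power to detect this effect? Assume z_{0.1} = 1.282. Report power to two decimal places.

power ≈ 0.81

For two equal groups, power = Φ(d·√(n/2) − z_{α}).
d·√(n/2) = 0.56 × √(30/2) = 0.56 × 3.873 = 2.169.
z_β = 2.169 − 1.282 = 0.887.
Power = Φ(0.887) = 0.812.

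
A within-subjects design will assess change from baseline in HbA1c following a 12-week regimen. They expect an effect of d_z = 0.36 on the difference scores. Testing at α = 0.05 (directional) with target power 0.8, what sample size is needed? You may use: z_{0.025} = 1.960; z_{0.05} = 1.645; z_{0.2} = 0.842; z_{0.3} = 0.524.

n = 48 pairs

For a paired (one-sample on differences) test: n = ((z_{α} + z_β) / d)².
z_{α} + z_β = 1.645 + 0.842 = 2.487.
n = (2.487 / 0.36)² = 6.908² = 47.73.
Round up.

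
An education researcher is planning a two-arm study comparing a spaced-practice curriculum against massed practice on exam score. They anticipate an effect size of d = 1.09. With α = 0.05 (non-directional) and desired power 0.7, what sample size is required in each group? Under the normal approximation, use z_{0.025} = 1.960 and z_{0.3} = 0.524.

For two independent groups with equal n: n = 2·((z_{α/2} + z_β) / d)².
z_{α/2} + z_β = 1.960 + 0.524 = 2.484.
n = 2 × (2.484 / 1.09)² = 2 × 2.279² = 2 × 5.19 = 10.4.
Round up to the next whole participant.

n = 11 per group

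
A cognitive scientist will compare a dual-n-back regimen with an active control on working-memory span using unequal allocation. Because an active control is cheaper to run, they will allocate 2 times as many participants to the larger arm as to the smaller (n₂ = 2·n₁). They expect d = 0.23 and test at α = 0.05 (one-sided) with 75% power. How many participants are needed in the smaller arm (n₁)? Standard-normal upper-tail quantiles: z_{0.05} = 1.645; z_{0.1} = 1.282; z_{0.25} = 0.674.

n₁ = 153

With allocation ratio k = n₂/n₁ = 2, Var(x̄₁−x̄₂) = σ²(1/n₁ + 1/(k·n₁)) = σ²·(k+1)/(k·n₁).
So n₁ = (1 + 1/k)·((z_{α} + z_β)/d)² = 1.500 × (2.319/0.23)².
n₁ = 1.500 × 101.66 = 152.5.
Round up: n₁ = 153, giving n₂ = 2 × 153 = 306.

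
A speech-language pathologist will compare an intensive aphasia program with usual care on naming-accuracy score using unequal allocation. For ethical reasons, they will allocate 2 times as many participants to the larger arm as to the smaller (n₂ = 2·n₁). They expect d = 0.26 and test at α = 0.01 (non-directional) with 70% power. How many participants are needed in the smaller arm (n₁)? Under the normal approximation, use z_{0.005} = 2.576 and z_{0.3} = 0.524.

With allocation ratio k = n₂/n₁ = 2, Var(x̄₁−x̄₂) = σ²(1/n₁ + 1/(k·n₁)) = σ²·(k+1)/(k·n₁).
So n₁ = (1 + 1/k)·((z_{α/2} + z_β)/d)² = 1.500 × (3.100/0.26)².
n₁ = 1.500 × 142.16 = 213.2.
Round up: n₁ = 214, giving n₂ = 2 × 214 = 428.

n₁ = 214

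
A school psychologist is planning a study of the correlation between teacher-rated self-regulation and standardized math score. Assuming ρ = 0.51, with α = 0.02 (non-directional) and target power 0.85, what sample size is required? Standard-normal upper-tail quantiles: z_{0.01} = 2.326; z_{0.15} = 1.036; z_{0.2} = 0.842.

n = 39

Fisher's z: C = ½·ln((1+r)/(1−r)) = ½·ln(3.0816) = 0.5627.
n = ((z_{α/2} + z_β)/C)² + 3.
(2.326 + 1.036) / 0.5627 = 3.362 / 0.5627 = 5.975.
n = 5.975² + 3 = 35.70 + 3 = 38.7.
Round up.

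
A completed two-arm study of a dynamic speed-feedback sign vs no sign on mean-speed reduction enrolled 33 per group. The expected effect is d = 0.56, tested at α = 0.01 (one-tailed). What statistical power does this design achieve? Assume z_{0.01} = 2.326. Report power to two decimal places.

For two equal groups, power = Φ(d·√(n/2) − z_{α}).
d·√(n/2) = 0.56 × √(33/2) = 0.56 × 4.062 = 2.275.
z_β = 2.275 − 2.326 = -0.051.
Power = Φ(-0.051) = 0.480.

power ≈ 0.48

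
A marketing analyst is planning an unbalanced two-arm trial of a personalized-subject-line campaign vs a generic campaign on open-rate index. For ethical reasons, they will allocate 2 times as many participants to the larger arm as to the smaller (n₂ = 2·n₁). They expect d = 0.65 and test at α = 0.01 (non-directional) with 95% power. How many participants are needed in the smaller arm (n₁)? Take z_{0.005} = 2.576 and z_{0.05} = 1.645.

n₁ = 64

With allocation ratio k = n₂/n₁ = 2, Var(x̄₁−x̄₂) = σ²(1/n₁ + 1/(k·n₁)) = σ²·(k+1)/(k·n₁).
So n₁ = (1 + 1/k)·((z_{α/2} + z_β)/d)² = 1.500 × (4.221/0.65)².
n₁ = 1.500 × 42.17 = 63.3.
Round up: n₁ = 64, giving n₂ = 2 × 64 = 128.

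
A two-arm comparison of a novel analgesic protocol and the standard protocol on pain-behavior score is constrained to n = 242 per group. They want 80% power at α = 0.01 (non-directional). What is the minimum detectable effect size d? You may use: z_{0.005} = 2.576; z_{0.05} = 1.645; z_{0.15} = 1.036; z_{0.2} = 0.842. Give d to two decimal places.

d_min ≈ 0.31

For two independent groups of n = 242 each: d_min = (z_{α/2} + z_β)·√(2/n).
z-sum = 2.576 + 0.842 = 3.418.
d_min = 3.418 × √(2/242) = 3.418 × 0.0909 = 0.311.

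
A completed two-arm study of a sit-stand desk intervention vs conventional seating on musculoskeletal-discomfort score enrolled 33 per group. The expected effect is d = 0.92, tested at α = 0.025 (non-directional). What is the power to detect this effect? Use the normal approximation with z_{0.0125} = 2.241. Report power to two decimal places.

For two equal groups, power = Φ(d·√(n/2) − z_{α/2}).
d·√(n/2) = 0.92 × √(33/2) = 0.92 × 4.062 = 3.737.
z_β = 3.737 − 2.241 = 1.496.
Power = Φ(1.496) = 0.933.

power ≈ 0.93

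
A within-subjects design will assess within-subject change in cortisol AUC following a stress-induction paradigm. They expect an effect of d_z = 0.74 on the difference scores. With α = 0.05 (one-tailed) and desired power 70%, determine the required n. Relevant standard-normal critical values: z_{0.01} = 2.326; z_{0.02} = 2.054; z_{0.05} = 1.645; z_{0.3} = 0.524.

n = 9 pairs

For a paired (one-sample on differences) test: n = ((z_{α} + z_β) / d)².
z_{α} + z_β = 1.645 + 0.524 = 2.169.
n = (2.169 / 0.74)² = 2.931² = 8.59.
Round up.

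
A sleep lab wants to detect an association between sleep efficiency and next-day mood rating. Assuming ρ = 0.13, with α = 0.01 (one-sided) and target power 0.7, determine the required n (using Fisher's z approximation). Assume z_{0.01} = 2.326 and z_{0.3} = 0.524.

Fisher's z: C = ½·ln((1+r)/(1−r)) = ½·ln(1.2989) = 0.1307.
n = ((z_{α} + z_β)/C)² + 3.
(2.326 + 0.524) / 0.1307 = 2.850 / 0.1307 = 21.806.
n = 21.806² + 3 = 475.49 + 3 = 478.5.
Round up.

n = 479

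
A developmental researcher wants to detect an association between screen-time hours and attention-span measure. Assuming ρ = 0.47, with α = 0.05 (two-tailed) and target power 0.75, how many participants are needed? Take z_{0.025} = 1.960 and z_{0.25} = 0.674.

n = 30

Fisher's z: C = ½·ln((1+r)/(1−r)) = ½·ln(2.7736) = 0.5101.
n = ((z_{α/2} + z_β)/C)² + 3.
(1.960 + 0.674) / 0.5101 = 2.634 / 0.5101 = 5.164.
n = 5.164² + 3 = 26.66 + 3 = 29.7.
Round up.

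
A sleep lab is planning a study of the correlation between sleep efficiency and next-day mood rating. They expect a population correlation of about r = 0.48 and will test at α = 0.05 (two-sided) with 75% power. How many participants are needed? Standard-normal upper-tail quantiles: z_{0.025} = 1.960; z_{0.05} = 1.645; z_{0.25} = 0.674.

Fisher's z: C = ½·ln((1+r)/(1−r)) = ½·ln(2.8462) = 0.5230.
n = ((z_{α/2} + z_β)/C)² + 3.
(1.960 + 0.674) / 0.5230 = 2.634 / 0.5230 = 5.036.
n = 5.036² + 3 = 25.36 + 3 = 28.4.
Round up.

n = 29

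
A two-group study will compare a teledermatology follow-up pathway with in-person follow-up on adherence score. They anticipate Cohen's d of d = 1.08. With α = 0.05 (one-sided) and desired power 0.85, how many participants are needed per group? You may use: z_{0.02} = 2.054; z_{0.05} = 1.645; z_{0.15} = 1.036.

For two independent groups with equal n: n = 2·((z_{α} + z_β) / d)².
z_{α} + z_β = 1.645 + 1.036 = 2.681.
n = 2 × (2.681 / 1.08)² = 2 × 2.482² = 2 × 6.16 = 12.3.
Round up to the next whole participant.

n = 13 per group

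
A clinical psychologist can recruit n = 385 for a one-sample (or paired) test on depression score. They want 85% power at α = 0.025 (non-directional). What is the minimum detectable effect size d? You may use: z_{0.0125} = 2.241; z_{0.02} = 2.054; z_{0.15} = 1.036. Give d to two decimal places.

d_min ≈ 0.17

For a single sample (or paired design) of n = 385: d_min = (z_{α/2} + z_β)/√n.
z-sum = 2.241 + 1.036 = 3.277.
d_min = 3.277 / √385 = 3.277 / 19.621 = 0.167.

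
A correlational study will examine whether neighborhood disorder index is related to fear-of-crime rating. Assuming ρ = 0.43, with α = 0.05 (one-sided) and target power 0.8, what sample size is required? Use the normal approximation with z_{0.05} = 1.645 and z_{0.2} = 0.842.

Fisher's z: C = ½·ln((1+r)/(1−r)) = ½·ln(2.5088) = 0.4599.
n = ((z_{α} + z_β)/C)² + 3.
(1.645 + 0.842) / 0.4599 = 2.487 / 0.4599 = 5.408.
n = 5.408² + 3 = 29.24 + 3 = 32.2.
Round up.

n = 33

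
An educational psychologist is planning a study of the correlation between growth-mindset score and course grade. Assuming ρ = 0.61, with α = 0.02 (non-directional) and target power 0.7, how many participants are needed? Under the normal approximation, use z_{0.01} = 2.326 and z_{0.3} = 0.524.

n = 20

Fisher's z: C = ½·ln((1+r)/(1−r)) = ½·ln(4.1282) = 0.7089.
n = ((z_{α/2} + z_β)/C)² + 3.
(2.326 + 0.524) / 0.7089 = 2.850 / 0.7089 = 4.020.
n = 4.020² + 3 = 16.16 + 3 = 19.2.
Round up.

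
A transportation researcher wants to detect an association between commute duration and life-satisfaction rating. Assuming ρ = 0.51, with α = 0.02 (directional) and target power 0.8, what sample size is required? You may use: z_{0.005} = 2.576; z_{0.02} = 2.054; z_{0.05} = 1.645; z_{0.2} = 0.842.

Fisher's z: C = ½·ln((1+r)/(1−r)) = ½·ln(3.0816) = 0.5627.
n = ((z_{α} + z_β)/C)² + 3.
(2.054 + 0.842) / 0.5627 = 2.896 / 0.5627 = 5.147.
n = 5.147² + 3 = 26.49 + 3 = 29.5.
Round up.

n = 30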